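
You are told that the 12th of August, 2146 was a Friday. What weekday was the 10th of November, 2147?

Day-of-year of August 12, 2146: 224.
Day-of-year of November 10, 2147: 314.
2146 has 365 days, so 365 − 224 = 141 days remain in 2146.
Total: 141 + 314 = 455 days.
455 is a multiple of 7, so the 10th of November, 2147 falls on the same weekday: Friday.

Friday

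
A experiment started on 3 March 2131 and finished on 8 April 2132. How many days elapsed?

402

March 2131: 31 − 3 = 28 days remain.
Then 12 full months totalling 366 days.
April 1–8, 2132: 8 days.
Total: 28 + 366 + 8 = 402 days.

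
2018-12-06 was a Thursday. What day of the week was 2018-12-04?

Tuesday

Count forward from the earlier date (December 4, 2018) to the later (December 6, 2018):
Within December 2018: 6 − 4 = 2 days.
2 mod 7 = 2, so 2 days before Thursday is Tuesday.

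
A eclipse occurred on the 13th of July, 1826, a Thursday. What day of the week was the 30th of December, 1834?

Tuesday

Day-of-year of July 13, 1826: 194.
Day-of-year of December 30, 1834: 364.
1826 has 365 days, so 365 − 194 = 171 days remain in 1826.
Full years 1827–1833: 5 common + 2 leap = 5×365 + 2×366 = 2557 days.
Total: 171 + 2557 + 364 = 3092 days.
3092 mod 7 = 5, so 5 days after Thursday is Tuesday.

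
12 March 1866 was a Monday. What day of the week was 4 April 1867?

March 12, 1866 → March 12, 1867: 365 days.
March 1867: 31 − 12 = 19 days remain.
April 1–4, 1867: 4 days.
Residual: 23 days.
Total: 388 days.
388 mod 7 = 3, so 3 days after Monday is Thursday.

Thursday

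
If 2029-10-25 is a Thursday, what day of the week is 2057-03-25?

Day-of-year of October 25, 2029: 298.
Day-of-year of March 25, 2057: 84.
2029 has 365 days, so 365 − 298 = 67 days remain in 2029.
Full years 2030–2056: 20 common + 7 leap = 20×365 + 7×366 = 9862 days.
Total: 67 + 9862 + 84 = 10013 days.
10013 mod 7 = 3, so 3 days after Thursday is Sunday.

Sunday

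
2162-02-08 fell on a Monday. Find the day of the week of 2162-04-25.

Sunday

February 2162: 28 − 8 = 20 days remain (2162 is not a leap year, so February has 28 days).
Then March (31): 31 days.
April 1–25, 2162: 25 days.
Total: 20 + 31 + 25 = 76 days.
76 mod 7 = 6, so 6 days after Monday is Sunday.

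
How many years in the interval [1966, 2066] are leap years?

25

Years divisible by 4: 1968, 1972, …, 2064 — 25 in all.
2000 is divisible by 400, so still leap.
No century exceptions apply. Count: 25.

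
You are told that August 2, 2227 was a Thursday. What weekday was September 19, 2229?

Saturday

Day-of-year of August 2, 2227: 214.
Day-of-year of September 19, 2229: 262.
2227 has 365 days, so 365 − 214 = 151 days remain in 2227.
Full years: 2228: 366. Sum = 366.
Total: 151 + 366 + 262 = 779 days.
779 mod 7 = 2, so 2 days after Thursday is Saturday.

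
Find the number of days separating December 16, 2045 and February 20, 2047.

431

December 2045: 31 − 16 = 15 days remain.
Then 13 full months totalling 396 days.
February 1–20, 2047: 20 days (2047 is not a leap year).
Total: 15 + 396 + 20 = 431 days.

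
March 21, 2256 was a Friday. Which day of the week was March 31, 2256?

Within March 2256: 31 − 21 = 10 days.
10 mod 7 = 3, so 3 days after Friday is Monday.

Monday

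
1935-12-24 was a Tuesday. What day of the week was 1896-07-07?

Tuesday

Count forward from the earlier date (July 7, 1896) to the later (December 24, 1935):
Day-of-year of July 7, 1896: 189.
Day-of-year of December 24, 1935: 358.
1896 has 366 days, so 366 − 189 = 177 days remain in 1896.
Full years 1897–1934: 30 common + 8 leap = 30×365 + 8×366 = 13878 days.
Total: 177 + 13878 + 358 = 14413 days.
14413 is a multiple of 7, so 1896-07-07 falls on the same weekday: Tuesday.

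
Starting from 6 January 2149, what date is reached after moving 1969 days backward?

17 August 2143

Count 1969 days before January 6, 2149:
August 17, 2143 → August 17, 2144: 366 days (2144 is a leap year).
August 17, 2144 → August 17, 2145: 365 days.
August 17, 2145 → August 17, 2146: 365 days.
August 17, 2146 → August 17, 2147: 365 days.
August 17, 2147 → August 17, 2148: 366 days (2148 is a leap year).
August 2148: 31 − 17 = 14 days remain.
Then September (30), October (31), November (30), December (31): 30 + 31 + 30 + 31 = 122 days.
January 1–6, 2149: 6 days.
Residual: 142 days.
Total: 1969 days.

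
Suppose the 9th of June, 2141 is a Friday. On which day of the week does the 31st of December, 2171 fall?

Day-of-year of June 9, 2141: 160.
Day-of-year of December 31, 2171: 365.
2141 has 365 days, so 365 − 160 = 205 days remain in 2141.
Full years 2142–2170: 22 common + 7 leap = 22×365 + 7×366 = 10592 days.
Total: 205 + 10592 + 365 = 11162 days.
11162 mod 7 = 4, so 4 days after Friday is Tuesday.

Tuesday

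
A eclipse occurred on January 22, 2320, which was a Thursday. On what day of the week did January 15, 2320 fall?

Count forward from the earlier date (January 15, 2320) to the later (January 22, 2320):
Within January 2320: 22 − 15 = 7 days.
7 is a multiple of 7, so January 15, 2320 falls on the same weekday: Thursday.

Thursday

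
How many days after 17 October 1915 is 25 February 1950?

From October 17, 1915 to October 17, 1949: 34 years, of which 9 contain a Feb 29 — 25×365 + 9×366 = 12419 days.
October 1949: 31 − 17 = 14 days remain.
Then November (30), December (31), January (31): 30 + 31 + 31 = 92 days.
February 1–25, 1950: 25 days (1950 is not a leap year).
Residual: 131 days.
Total: 12550 days.

12550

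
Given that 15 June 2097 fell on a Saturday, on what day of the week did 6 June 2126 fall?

Thursday

From June 15, 2097 to June 15, 2125: 28 years, of which 6 contain a Feb 29 — 22×365 + 6×366 = 10226 days.
(2100 is not a leap year (divisible by 100 but not 400).)
June 2125: 30 − 15 = 15 days remain.
Then 11 full months totalling 335 days.
June 1–6, 2126: 6 days.
Residual: 356 days.
Total: 10582 days.
10582 mod 7 = 5, so 5 days after Saturday is Thursday.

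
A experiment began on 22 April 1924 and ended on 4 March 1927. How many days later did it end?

April 22, 1924 → April 22, 1925: 365 days.
April 22, 1925 → April 22, 1926: 365 days.
April 1926: 30 − 22 = 8 days remain.
Then 10 full months totalling 304 days.
March 1–4, 1927: 4 days.
Residual: 316 days.
Total: 1046 days.

1046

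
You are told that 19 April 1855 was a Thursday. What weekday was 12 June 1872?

From April 19, 1855 to April 19, 1872: 17 years, of which 5 contain a Feb 29 — 12×365 + 5×366 = 6210 days.
April 1872: 30 − 19 = 11 days remain.
Then May (31): 31 days.
June 1–12, 1872: 12 days.
Residual: 54 days.
Total: 6264 days.
6264 mod 7 = 6, so 6 days after Thursday is Wednesday.

Wednesday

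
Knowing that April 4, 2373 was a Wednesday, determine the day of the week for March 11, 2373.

Sunday

Count forward from the earlier date (March 11, 2373) to the later (April 4, 2373):
March 2373: 31 − 11 = 20 days remain.
April 1–4, 2373: 4 days.
Total: 20 + 4 = 24 days.
24 mod 7 = 3, so 3 days before Wednesday is Sunday.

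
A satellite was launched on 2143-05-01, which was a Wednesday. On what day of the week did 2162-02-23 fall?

Tuesday

Day-of-year of May 1, 2143: 121.
Day-of-year of February 23, 2162: 54.
2143 has 365 days, so 365 − 121 = 244 days remain in 2143.
Full years 2144–2161: 13 common + 5 leap = 13×365 + 5×366 = 6575 days.
Total: 244 + 6575 + 54 = 6873 days.
6873 mod 7 = 6, so 6 days after Wednesday is Tuesday.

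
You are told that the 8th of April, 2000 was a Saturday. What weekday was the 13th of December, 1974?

Friday

Count forward from the earlier date (December 13, 1974) to the later (April 8, 2000):
Day-of-year of December 13, 1974: 347.
Day-of-year of April 8, 2000: 99.
1974 has 365 days, so 365 − 347 = 18 days remain in 1974.
Full years 1975–1999: 19 common + 6 leap = 19×365 + 6×366 = 9131 days.
Total: 18 + 9131 + 99 = 9248 days.
9248 mod 7 = 1, so 1 day before Saturday is Friday.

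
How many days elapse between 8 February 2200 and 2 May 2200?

83

February 2200: 28 − 8 = 20 days remain (2200 is not a leap year (divisible by 100 but not 400), so February has 28 days).
Then March (31), April (30): 31 + 30 = 61 days.
May 1–2, 2200: 2 days.
Total: 20 + 61 + 2 = 83 days.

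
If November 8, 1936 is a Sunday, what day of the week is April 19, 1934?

Count forward from the earlier date (April 19, 1934) to the later (November 8, 1936):
April 1934: 30 − 19 = 11 days remain.
Then 30 full months totalling 915 days.
November 1–8, 1936: 8 days.
Total: 11 + 915 + 8 = 934 days.
934 mod 7 = 3, so 3 days before Sunday is Thursday.

Thursday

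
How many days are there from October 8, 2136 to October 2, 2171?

From October 8, 2136 to October 8, 2170: 34 years, of which 8 contain a Feb 29 — 26×365 + 8×366 = 12418 days.
October 2170: 31 − 8 = 23 days remain.
Then 11 full months totalling 334 days.
October 1–2, 2171: 2 days.
Residual: 359 days.
Total: 12777 days.

12777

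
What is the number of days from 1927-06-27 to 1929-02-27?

June 1927: 30 − 27 = 3 days remain.
Then 19 full months totalling 581 days.
February 1–27, 1929: 27 days (1929 is not a leap year).
Total: 3 + 581 + 27 = 611 days.

611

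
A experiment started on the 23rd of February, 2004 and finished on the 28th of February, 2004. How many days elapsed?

5

Within February 2004: 28 − 23 = 5 days.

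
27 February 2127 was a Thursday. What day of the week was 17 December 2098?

Count forward from the earlier date (December 17, 2098) to the later (February 27, 2127):
Day-of-year of December 17, 2098: 351.
Day-of-year of February 27, 2127: 58.
2098 has 365 days, so 365 − 351 = 14 days remain in 2098.
Full years 2099–2126: 22 common + 6 leap = 22×365 + 6×366 = 10226 days.
Total: 14 + 10226 + 58 = 10298 days.
10298 mod 7 = 1, so 1 day before Thursday is Wednesday.

Wednesday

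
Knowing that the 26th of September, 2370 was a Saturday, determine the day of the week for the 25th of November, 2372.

September 2370: 30 − 26 = 4 days remain.
Then 25 full months totalling 762 days.
November 1–25, 2372: 25 days.
Total: 4 + 762 + 25 = 791 days.
791 is a multiple of 7, so the 25th of November, 2372 falls on the same weekday: Saturday.

Saturday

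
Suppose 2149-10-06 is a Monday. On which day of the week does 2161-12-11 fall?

Friday

From October 6, 2149 to October 6, 2161: 12 years, of which 3 contain a Feb 29 — 9×365 + 3×366 = 4383 days.
October 2161: 31 − 6 = 25 days remain.
Then November (30): 30 days.
December 1–11, 2161: 11 days.
Residual: 66 days.
Total: 4449 days.
4449 mod 7 = 4, so 4 days after Monday is Friday.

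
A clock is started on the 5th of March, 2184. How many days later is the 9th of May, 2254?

25631

Day-of-year of March 5, 2184: 65.
Day-of-year of May 9, 2254: 129.
2184 has 366 days, so 366 − 65 = 301 days remain in 2184.
Full years 2185–2253: 53 common + 16 leap = 53×365 + 16×366 = 25201 days.
Total: 301 + 25201 + 129 = 25631 days.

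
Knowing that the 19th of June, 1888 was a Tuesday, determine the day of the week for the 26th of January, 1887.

Count forward from the earlier date (January 26, 1887) to the later (June 19, 1888):
January 1887: 31 − 26 = 5 days remain.
Then 16 full months totalling 486 days.
June 1–19, 1888: 19 days.
Total: 5 + 486 + 19 = 510 days.
510 mod 7 = 6, so 6 days before Tuesday is Wednesday.

Wednesday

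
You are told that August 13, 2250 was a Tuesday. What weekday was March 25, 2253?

Friday

August 13, 2250 → August 13, 2251: 365 days.
August 13, 2251 → August 13, 2252: 366 days (2252 is a leap year).
August 2252: 31 − 13 = 18 days remain.
Then September (30), October (31), November (30), December (31), January (31), February 2253 (28): 30 + 31 + 30 + 31 + 31 + 28 = 181 days.
March 1–25, 2253: 25 days.
Residual: 224 days.
Total: 955 days.
955 mod 7 = 3, so 3 days after Tuesday is Friday.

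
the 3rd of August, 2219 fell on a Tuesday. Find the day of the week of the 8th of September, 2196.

Count forward from the earlier date (September 8, 2196) to the later (August 3, 2219):
Day-of-year of September 8, 2196: 252.
Day-of-year of August 3, 2219: 215.
2196 has 366 days, so 366 − 252 = 114 days remain in 2196.
Full years 2197–2218: 18 common + 4 leap = 18×365 + 4×366 = 8034 days.
Total: 114 + 8034 + 215 = 8363 days.
8363 mod 7 = 5, so 5 days before Tuesday is Thursday.

Thursday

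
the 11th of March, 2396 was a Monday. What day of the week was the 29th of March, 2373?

Count forward from the earlier date (March 29, 2373) to the later (March 11, 2396):
Day-of-year of March 29, 2373: 88.
Day-of-year of March 11, 2396: 71.
2373 has 365 days, so 365 − 88 = 277 days remain in 2373.
Full years 2374–2395: 17 common + 5 leap = 17×365 + 5×366 = 8035 days.
Total: 277 + 8035 + 71 = 8383 days.
8383 mod 7 = 4, so 4 days before Monday is Thursday.

Thursday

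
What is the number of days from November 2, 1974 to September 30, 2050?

27726

Day-of-year of November 2, 1974: 306.
Day-of-year of September 30, 2050: 273.
1974 has 365 days, so 365 − 306 = 59 days remain in 1974.
Full years 1975–2049: 56 common + 19 leap = 56×365 + 19×366 = 27394 days.
Total: 59 + 27394 + 273 = 27726 days.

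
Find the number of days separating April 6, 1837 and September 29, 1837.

176

April 1837: 30 − 6 = 24 days remain.
Then May (31), June (30), July (31), August (31): 31 + 30 + 31 + 31 = 123 days.
September 1–29, 1837: 29 days.
Total: 24 + 123 + 29 = 176 days.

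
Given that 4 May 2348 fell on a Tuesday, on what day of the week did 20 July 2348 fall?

Tuesday

May 2348: 31 − 4 = 27 days remain.
Then June (30): 30 days.
July 1–20, 2348: 20 days.
Total: 27 + 30 + 20 = 77 days.
77 is a multiple of 7, so 20 July 2348 falls on the same weekday: Tuesday.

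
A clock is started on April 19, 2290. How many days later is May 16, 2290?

27

April 2290: 30 − 19 = 11 days remain.
May 1–16, 2290: 16 days.
Total: 11 + 16 = 27 days.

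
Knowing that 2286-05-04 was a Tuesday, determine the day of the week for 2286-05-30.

Sunday

Within May 2286: 30 − 4 = 26 days.
26 mod 7 = 5, so 5 days after Tuesday is Sunday.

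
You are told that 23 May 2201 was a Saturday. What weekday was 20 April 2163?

Wednesday

Count forward from the earlier date (April 20, 2163) to the later (May 23, 2201):
From April 20, 2163 to April 20, 2201: 38 years, of which 9 contain a Feb 29 — 29×365 + 9×366 = 13879 days.
(2200 is not a leap year (divisible by 100 but not 400).)
April 2201: 30 − 20 = 10 days remain.
May 1–23, 2201: 23 days.
Residual: 33 days.
Total: 13912 days.
13912 mod 7 = 3, so 3 days before Saturday is Wednesday.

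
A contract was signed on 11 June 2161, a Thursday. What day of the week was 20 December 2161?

Sunday

June 2161: 30 − 11 = 19 days remain.
Then July (31), August (31), September (30), October (31), November (30): 31 + 31 + 30 + 31 + 30 = 153 days.
December 1–20, 2161: 20 days.
Total: 19 + 153 + 20 = 192 days.
192 mod 7 = 3, so 3 days after Thursday is Sunday.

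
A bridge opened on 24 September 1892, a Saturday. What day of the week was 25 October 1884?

Count forward from the earlier date (October 25, 1884) to the later (September 24, 1892):
From October 25, 1884 to October 25, 1891: 7 years, of which 1 contains a Feb 29 — 6×365 + 1×366 = 2556 days.
October 1891: 31 − 25 = 6 days remain.
Then 10 full months totalling 305 days.
September 1–24, 1892: 24 days.
Residual: 335 days.
Total: 2891 days.
2891 is a multiple of 7, so 25 October 1884 falls on the same weekday: Saturday.

Saturday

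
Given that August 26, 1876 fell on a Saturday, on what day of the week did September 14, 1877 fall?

Day-of-year of August 26, 1876: 239.
Day-of-year of September 14, 1877: 257.
1876 has 366 days, so 366 − 239 = 127 days remain in 1876.
Total: 127 + 257 = 384 days.
384 mod 7 = 6, so 6 days after Saturday is Friday.

Friday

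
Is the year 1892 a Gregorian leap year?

1892 is a leap year.

Yes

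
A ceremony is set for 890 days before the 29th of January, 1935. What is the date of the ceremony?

the 22nd of August, 1932

Count 890 days before January 29, 1935:
August 22, 1932 → August 22, 1933: 365 days.
August 22, 1933 → August 22, 1934: 365 days.
August 1934: 31 − 22 = 9 days remain.
Then September (30), October (31), November (30), December (31): 30 + 31 + 30 + 31 = 122 days.
January 1–29, 1935: 29 days.
Residual: 160 days.
Total: 890 days.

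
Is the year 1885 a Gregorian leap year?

1885 is not a leap year.

No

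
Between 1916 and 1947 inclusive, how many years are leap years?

Years divisible by 4 in [1916, 1947]: 1916, 1920, 1924, 1928, 1932, 1936, 1940, 1944.
No century exceptions apply. Count: 8.

8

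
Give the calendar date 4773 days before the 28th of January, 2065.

the 4th of January, 2052

Count 4773 days before January 28, 2065:
Day-of-year of January 4, 2052: 4.
Day-of-year of January 28, 2065: 28.
2052 has 366 days, so 366 − 4 = 362 days remain in 2052.
Full years 2053–2064: 9 common + 3 leap = 9×365 + 3×366 = 4383 days.
Total: 362 + 4383 + 28 = 4773 days.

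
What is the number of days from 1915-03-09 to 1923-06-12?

3017

From March 9, 1915 to March 9, 1923: 8 years, of which 2 contain a Feb 29 — 6×365 + 2×366 = 2922 days.
March 1923: 31 − 9 = 22 days remain.
Then April (30), May (31): 30 + 31 = 61 days.
June 1–12, 1923: 12 days.
Residual: 95 days.
Total: 3017 days.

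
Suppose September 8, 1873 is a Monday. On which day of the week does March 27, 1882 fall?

Day-of-year of September 8, 1873: 251.
Day-of-year of March 27, 1882: 86.
1873 has 365 days, so 365 − 251 = 114 days remain in 1873.
Full years 1874–1881: 6 common + 2 leap = 6×365 + 2×366 = 2922 days.
Total: 114 + 2922 + 86 = 3122 days.
3122 is a multiple of 7, so March 27, 1882 falls on the same weekday: Monday.

Monday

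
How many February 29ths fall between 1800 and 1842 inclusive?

Years divisible by 4 in [1800, 1842]: 1800, 1804, 1808, 1812, 1816, 1820, 1824, 1828, 1832, 1836, 1840.
Of these, 1800 is divisible by 100 but not 400, so not leap.
Leap years: 11 − 1 = 10.

10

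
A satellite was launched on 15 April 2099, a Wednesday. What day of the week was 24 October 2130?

Tuesday

From April 15, 2099 to April 15, 2130: 31 years, of which 7 contain a Feb 29 — 24×365 + 7×366 = 11322 days.
(2100 is not a leap year (divisible by 100 but not 400).)
April 2130: 30 − 15 = 15 days remain.
Then May (31), June (30), July (31), August (31), September (30): 31 + 30 + 31 + 31 + 30 = 153 days.
October 1–24, 2130: 24 days.
Residual: 192 days.
Total: 11514 days.
11514 mod 7 = 6, so 6 days after Wednesday is Tuesday.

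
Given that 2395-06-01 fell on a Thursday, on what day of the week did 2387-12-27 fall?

Sunday

Count forward from the earlier date (December 27, 2387) to the later (June 1, 2395):
Day-of-year of December 27, 2387: 361.
Day-of-year of June 1, 2395: 152.
2387 has 365 days, so 365 − 361 = 4 days remain in 2387.
Full years 2388–2394: 5 common + 2 leap = 5×365 + 2×366 = 2557 days.
Total: 4 + 2557 + 152 = 2713 days.
2713 mod 7 = 4, so 4 days before Thursday is Sunday.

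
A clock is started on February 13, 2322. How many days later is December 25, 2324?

1046

February 2322: 28 − 13 = 15 days remain (2322 is not a leap year, so February has 28 days).
Then 33 full months totalling 1006 days.
December 1–25, 2324: 25 days.
Total: 15 + 1006 + 25 = 1046 days.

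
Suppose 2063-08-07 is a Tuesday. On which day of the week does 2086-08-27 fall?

Tuesday

From August 7, 2063 to August 7, 2086: 23 years, of which 6 contain a Feb 29 — 17×365 + 6×366 = 8401 days.
Within August 2086: 27 − 7 = 20 days.
Total: 8421 days.
8421 is a multiple of 7, so 2086-08-27 falls on the same weekday: Tuesday.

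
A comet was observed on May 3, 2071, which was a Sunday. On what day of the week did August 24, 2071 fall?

Monday

May 2071: 31 − 3 = 28 days remain.
Then June (30), July (31): 30 + 31 = 61 days.
August 1–24, 2071: 24 days.
Total: 28 + 61 + 24 = 113 days.
113 mod 7 = 1, so 1 day after Sunday is Monday.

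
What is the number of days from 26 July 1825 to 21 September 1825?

July 1825: 31 − 26 = 5 days remain.
Then August (31): 31 days.
September 1–21, 1825: 21 days.
Total: 5 + 31 + 21 = 57 days.

57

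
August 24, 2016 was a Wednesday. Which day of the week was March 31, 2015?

Tuesday

Count forward from the earlier date (March 31, 2015) to the later (August 24, 2016):
March 2015: 31 − 31 = 0 days remain.
Then 16 full months totalling 488 days.
August 1–24, 2016: 24 days.
Total: 0 + 488 + 24 = 512 days.
512 mod 7 = 1, so 1 day before Wednesday is Tuesday.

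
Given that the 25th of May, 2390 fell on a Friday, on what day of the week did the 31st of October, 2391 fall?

Day-of-year of May 25, 2390: 145.
Day-of-year of October 31, 2391: 304.
2390 has 365 days, so 365 − 145 = 220 days remain in 2390.
Total: 220 + 304 = 524 days.
524 mod 7 = 6, so 6 days after Friday is Thursday.

Thursday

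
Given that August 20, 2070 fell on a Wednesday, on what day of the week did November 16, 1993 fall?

Count forward from the earlier date (November 16, 1993) to the later (August 20, 2070):
Day-of-year of November 16, 1993: 320.
Day-of-year of August 20, 2070: 232.
1993 has 365 days, so 365 − 320 = 45 days remain in 1993.
Full years 1994–2069: 57 common + 19 leap = 57×365 + 19×366 = 27759 days.
Total: 45 + 27759 + 232 = 28036 days.
28036 mod 7 = 1, so 1 day before Wednesday is Tuesday.

Tuesday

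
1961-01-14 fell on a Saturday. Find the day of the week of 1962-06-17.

January 14, 1961 → January 14, 1962: 365 days.
January 1962: 31 − 14 = 17 days remain.
Then February 1962 (28), March (31), April (30), May (31): 28 + 31 + 30 + 31 = 120 days.
June 1–17, 1962: 17 days.
Residual: 154 days.
Total: 519 days.
519 mod 7 = 1, so 1 day after Saturday is Sunday.

Sunday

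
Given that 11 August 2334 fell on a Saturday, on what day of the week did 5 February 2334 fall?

Count forward from the earlier date (February 5, 2334) to the later (August 11, 2334):
February 2334: 28 − 5 = 23 days remain (2334 is not a leap year, so February has 28 days).
Then March (31), April (30), May (31), June (30), July (31): 31 + 30 + 31 + 30 + 31 = 153 days.
August 1–11, 2334: 11 days.
Total: 23 + 153 + 11 = 187 days.
187 mod 7 = 5, so 5 days before Saturday is Monday.

Monday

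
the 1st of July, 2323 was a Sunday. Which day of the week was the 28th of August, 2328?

Tuesday

Day-of-year of July 1, 2323: 182.
Day-of-year of August 28, 2328: 241.
2323 has 365 days, so 365 − 182 = 183 days remain in 2323.
Full years: 2324: 366; 2325: 365; 2326: 365; 2327: 365. Sum = 1461.
Total: 183 + 1461 + 241 = 1885 days.
1885 mod 7 = 2, so 2 days after Sunday is Tuesday.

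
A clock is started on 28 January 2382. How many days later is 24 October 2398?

Day-of-year of January 28, 2382: 28.
Day-of-year of October 24, 2398: 297.
2382 has 365 days, so 365 − 28 = 337 days remain in 2382.
Full years 2383–2397: 11 common + 4 leap = 11×365 + 4×366 = 5479 days.
Total: 337 + 5479 + 297 = 6113 days.

6113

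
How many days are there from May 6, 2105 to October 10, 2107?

887

May 6, 2105 → May 6, 2106: 365 days.
May 6, 2106 → May 6, 2107: 365 days.
May 2107: 31 − 6 = 25 days remain.
Then June (30), July (31), August (31), September (30): 30 + 31 + 31 + 30 = 122 days.
October 1–10, 2107: 10 days.
Residual: 157 days.
Total: 887 days.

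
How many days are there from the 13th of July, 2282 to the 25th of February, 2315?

From July 13, 2282 to July 13, 2314: 32 years, of which 7 contain a Feb 29 — 25×365 + 7×366 = 11687 days.
(2300 is not a leap year (divisible by 100 but not 400).)
July 2314: 31 − 13 = 18 days remain.
Then August (31), September (30), October (31), November (30), December (31), January (31): 31 + 30 + 31 + 30 + 31 + 31 = 184 days.
February 1–25, 2315: 25 days (2315 is not a leap year).
Residual: 227 days.
Total: 11914 days.

11914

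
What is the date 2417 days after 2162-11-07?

2169-06-20

Count 2417 days after November 7, 2162:
Day-of-year of November 7, 2162: 311.
Day-of-year of June 20, 2169: 171.
2162 has 365 days, so 365 − 311 = 54 days remain in 2162.
Full years: 2163: 365; 2164: 366; 2165: 365; 2166: 365; 2167: 365; 2168: 366. Sum = 2192.
Total: 54 + 2192 + 171 = 2417 days.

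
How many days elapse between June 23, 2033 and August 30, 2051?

Day-of-year of June 23, 2033: 174.
Day-of-year of August 30, 2051: 242.
2033 has 365 days, so 365 − 174 = 191 days remain in 2033.
Full years 2034–2050: 13 common + 4 leap = 13×365 + 4×366 = 6209 days.
Total: 191 + 6209 + 242 = 6642 days.

6642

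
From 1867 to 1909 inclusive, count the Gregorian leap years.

Years divisible by 4 in [1867, 1909]: 1868, 1872, 1876, 1880, 1884, 1888, 1892, 1896, 1900, 1904, 1908.
Of these, 1900 is divisible by 100 but not 400, so not leap.
Leap years: 11 − 1 = 10.

10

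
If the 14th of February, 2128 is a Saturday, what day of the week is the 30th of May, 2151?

Sunday

Day-of-year of February 14, 2128: 45.
Day-of-year of May 30, 2151: 150.
2128 has 366 days, so 366 − 45 = 321 days remain in 2128.
Full years 2129–2150: 17 common + 5 leap = 17×365 + 5×366 = 8035 days.
Total: 321 + 8035 + 150 = 8506 days.
8506 mod 7 = 1, so 1 day after Saturday is Sunday.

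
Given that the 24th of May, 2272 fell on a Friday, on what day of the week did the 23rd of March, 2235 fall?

Count forward from the earlier date (March 23, 2235) to the later (May 24, 2272):
Day-of-year of March 23, 2235: 82.
Day-of-year of May 24, 2272: 145.
2235 has 365 days, so 365 − 82 = 283 days remain in 2235.
Full years 2236–2271: 27 common + 9 leap = 27×365 + 9×366 = 13149 days.
Total: 283 + 13149 + 145 = 13577 days.
13577 mod 7 = 4, so 4 days before Friday is Monday.

Monday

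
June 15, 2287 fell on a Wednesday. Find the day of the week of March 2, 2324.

Sunday

Day-of-year of June 15, 2287: 166.
Day-of-year of March 2, 2324: 62.
2287 has 365 days, so 365 − 166 = 199 days remain in 2287.
Full years 2288–2323: 28 common + 8 leap = 28×365 + 8×366 = 13148 days.
Total: 199 + 13148 + 62 = 13409 days.
13409 mod 7 = 4, so 4 days after Wednesday is Sunday.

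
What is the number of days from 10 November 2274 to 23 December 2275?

November 2274: 30 − 10 = 20 days remain.
Then 12 full months totalling 365 days.
December 1–23, 2275: 23 days.
Total: 20 + 365 + 23 = 408 days.

408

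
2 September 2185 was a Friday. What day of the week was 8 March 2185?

Tuesday

Count forward from the earlier date (March 8, 2185) to the later (September 2, 2185):
March 2185: 31 − 8 = 23 days remain.
Then April (30), May (31), June (30), July (31), August (31): 30 + 31 + 30 + 31 + 31 = 153 days.
September 1–2, 2185: 2 days.
Total: 23 + 153 + 2 = 178 days.
178 mod 7 = 3, so 3 days before Friday is Tuesday.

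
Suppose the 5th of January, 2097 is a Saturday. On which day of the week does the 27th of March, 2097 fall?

January 2097: 31 − 5 = 26 days remain.
Then February 2097 (28): 28 days.
March 1–27, 2097: 27 days.
Total: 26 + 28 + 27 = 81 days.
81 mod 7 = 4, so 4 days after Saturday is Wednesday.

Wednesday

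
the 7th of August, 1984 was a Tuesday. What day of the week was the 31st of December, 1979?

Count forward from the earlier date (December 31, 1979) to the later (August 7, 1984):
Day-of-year of December 31, 1979: 365.
Day-of-year of August 7, 1984: 220.
1979 has 365 days, so 365 − 365 = 0 days remain in 1979.
Full years: 1980: 366; 1981: 365; 1982: 365; 1983: 365. Sum = 1461.
Total: 0 + 1461 + 220 = 1681 days.
1681 mod 7 = 1, so 1 day before Tuesday is Monday.

Monday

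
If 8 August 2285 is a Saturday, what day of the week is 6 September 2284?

Count forward from the earlier date (September 6, 2284) to the later (August 8, 2285):
September 2284: 30 − 6 = 24 days remain.
Then 10 full months totalling 304 days.
August 1–8, 2285: 8 days.
Total: 24 + 304 + 8 = 336 days.
336 is a multiple of 7, so 6 September 2284 falls on the same weekday: Saturday.

Saturday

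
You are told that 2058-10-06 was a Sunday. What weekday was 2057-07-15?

Sunday

Count forward from the earlier date (July 15, 2057) to the later (October 6, 2058):
July 2057: 31 − 15 = 16 days remain.
Then 14 full months totalling 426 days.
October 1–6, 2058: 6 days.
Total: 16 + 426 + 6 = 448 days.
448 is a multiple of 7, so 2057-07-15 falls on the same weekday: Sunday.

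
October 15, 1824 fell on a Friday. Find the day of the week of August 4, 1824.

Wednesday

Count forward from the earlier date (August 4, 1824) to the later (October 15, 1824):
August 1824: 31 − 4 = 27 days remain.
Then September (30): 30 days.
October 1–15, 1824: 15 days.
Total: 27 + 30 + 15 = 72 days.
72 mod 7 = 2, so 2 days before Friday is Wednesday.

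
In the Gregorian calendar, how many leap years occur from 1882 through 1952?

Years divisible by 4: 1884, 1888, …, 1952 — 18 in all.
Of these, 1900 is divisible by 100 but not 400, so not leap.
Leap years: 18 − 1 = 17.

17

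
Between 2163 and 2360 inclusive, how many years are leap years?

Years divisible by 4: 2164, 2168, …, 2360 — 50 in all.
Of these, 2200, 2300 are divisible by 100 but not 400, so not leap.
Leap years: 50 − 2 = 48.

48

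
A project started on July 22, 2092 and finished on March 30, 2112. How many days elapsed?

7190

From July 22, 2092 to July 22, 2111: 19 years, of which 3 contain a Feb 29 — 16×365 + 3×366 = 6938 days.
(2100 is not a leap year (divisible by 100 but not 400).)
July 2111: 31 − 22 = 9 days remain.
Then August (31), September (30), October (31), November (30), December (31), January (31), February 2112 (29): 31 + 30 + 31 + 30 + 31 + 31 + 29 = 213 days.
March 1–30, 2112: 30 days.
Residual: 252 days.
Total: 7190 days.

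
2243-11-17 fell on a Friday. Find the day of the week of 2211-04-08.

Monday

Count forward from the earlier date (April 8, 2211) to the later (November 17, 2243):
From April 8, 2211 to April 8, 2243: 32 years, of which 8 contain a Feb 29 — 24×365 + 8×366 = 11688 days.
April 2243: 30 − 8 = 22 days remain.
Then May (31), June (30), July (31), August (31), September (30), October (31): 31 + 30 + 31 + 31 + 30 + 31 = 184 days.
November 1–17, 2243: 17 days.
Residual: 223 days.
Total: 11911 days.
11911 mod 7 = 4, so 4 days before Friday is Monday.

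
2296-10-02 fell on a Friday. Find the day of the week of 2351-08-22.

Day-of-year of October 2, 2296: 276.
Day-of-year of August 22, 2351: 234.
2296 has 366 days, so 366 − 276 = 90 days remain in 2296.
Full years 2297–2350: 42 common + 12 leap = 42×365 + 12×366 = 19722 days.
Total: 90 + 19722 + 234 = 20046 days.
20046 mod 7 = 5, so 5 days after Friday is Wednesday.

Wednesday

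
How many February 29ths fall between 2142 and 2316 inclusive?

Years divisible by 4: 2144, 2148, …, 2316 — 44 in all.
Of these, 2200, 2300 are divisible by 100 but not 400, so not leap.
Leap years: 44 − 2 = 42.

42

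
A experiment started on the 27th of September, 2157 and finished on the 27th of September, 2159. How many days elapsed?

730

September 27, 2157 → September 27, 2158: 365 days.
September 27, 2158 → September 27, 2159: 365 days.
Total: 730 days.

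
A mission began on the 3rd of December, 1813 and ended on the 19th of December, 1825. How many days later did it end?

From December 3, 1813 to December 3, 1825: 12 years, of which 3 contain a Feb 29 — 9×365 + 3×366 = 4383 days.
Within December 1825: 19 − 3 = 16 days.
Total: 4399 days.

4399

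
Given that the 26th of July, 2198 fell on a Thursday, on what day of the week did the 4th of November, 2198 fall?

July 2198: 31 − 26 = 5 days remain.
Then August (31), September (30), October (31): 31 + 30 + 31 = 92 days.
November 1–4, 2198: 4 days.
Total: 5 + 92 + 4 = 101 days.
101 mod 7 = 3, so 3 days after Thursday is Sunday.

Sunday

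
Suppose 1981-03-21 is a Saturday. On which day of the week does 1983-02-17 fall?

March 1981: 31 − 21 = 10 days remain.
Then 22 full months totalling 671 days.
February 1–17, 1983: 17 days (1983 is not a leap year).
Total: 10 + 671 + 17 = 698 days.
698 mod 7 = 5, so 5 days after Saturday is Thursday.

Thursday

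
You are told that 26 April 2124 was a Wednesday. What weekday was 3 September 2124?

Sunday

April 2124: 30 − 26 = 4 days remain.
Then May (31), June (30), July (31), August (31): 31 + 30 + 31 + 31 = 123 days.
September 1–3, 2124: 3 days.
Total: 4 + 123 + 3 = 130 days.
130 mod 7 = 4, so 4 days after Wednesday is Sunday.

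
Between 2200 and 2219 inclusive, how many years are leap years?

Years divisible by 4 in [2200, 2219]: 2200, 2204, 2208, 2212, 2216.
Of these, 2200 is divisible by 100 but not 400, so not leap.
Leap years: 5 − 1 = 4.

4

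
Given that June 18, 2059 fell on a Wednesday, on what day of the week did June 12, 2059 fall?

Thursday

Count forward from the earlier date (June 12, 2059) to the later (June 18, 2059):
Within June 2059: 18 − 12 = 6 days.
6 mod 7 = 6, so 6 days before Wednesday is Thursday.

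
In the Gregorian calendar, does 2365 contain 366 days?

No

2365 is not a leap year.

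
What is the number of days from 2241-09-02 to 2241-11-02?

September 2241: 30 − 2 = 28 days remain.
Then October (31): 31 days.
November 1–2, 2241: 2 days.
Total: 28 + 31 + 2 = 61 days.

61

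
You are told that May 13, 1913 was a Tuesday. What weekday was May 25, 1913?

Within May 1913: 25 − 13 = 12 days.
12 mod 7 = 5, so 5 days after Tuesday is Sunday.

Sunday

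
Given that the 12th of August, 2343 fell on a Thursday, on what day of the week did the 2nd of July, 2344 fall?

Day-of-year of August 12, 2343: 224.
Day-of-year of July 2, 2344: 184.
2343 has 365 days, so 365 − 224 = 141 days remain in 2343.
Total: 141 + 184 = 325 days.
325 mod 7 = 3, so 3 days after Thursday is Sunday.

Sunday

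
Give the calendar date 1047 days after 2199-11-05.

2202-09-18

Count 1047 days after November 5, 2199:
Day-of-year of November 5, 2199: 309.
Day-of-year of September 18, 2202: 261.
2199 has 365 days, so 365 − 309 = 56 days remain in 2199.
Full years: 2200: 365; 2201: 365. Sum = 730.
Total: 56 + 730 + 261 = 1047 days.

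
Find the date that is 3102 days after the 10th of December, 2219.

the 7th of June, 2228

Count 3102 days after December 10, 2219:
Day-of-year of December 10, 2219: 344.
Day-of-year of June 7, 2228: 159.
2219 has 365 days, so 365 − 344 = 21 days remain in 2219.
Full years 2220–2227: 6 common + 2 leap = 6×365 + 2×366 = 2922 days.
Total: 21 + 2922 + 159 = 3102 days.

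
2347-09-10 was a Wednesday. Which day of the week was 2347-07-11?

Count forward from the earlier date (July 11, 2347) to the later (September 10, 2347):
July 2347: 31 − 11 = 20 days remain.
Then August (31): 31 days.
September 1–10, 2347: 10 days.
Total: 20 + 31 + 10 = 61 days.
61 mod 7 = 5, so 5 days before Wednesday is Friday.

Friday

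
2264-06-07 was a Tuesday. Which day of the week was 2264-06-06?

Monday

Count forward from the earlier date (June 6, 2264) to the later (June 7, 2264):
Within June 2264: 7 − 6 = 1 day.
1 mod 7 = 1, so 1 day before Tuesday is Monday.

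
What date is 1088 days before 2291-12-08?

2288-12-15

Count 1088 days before December 8, 2291:
December 15, 2288 → December 15, 2289: 365 days.
December 15, 2289 → December 15, 2290: 365 days.
December 2290: 31 − 15 = 16 days remain.
Then 11 full months totalling 334 days.
December 1–8, 2291: 8 days.
Residual: 358 days.
Total: 1088 days.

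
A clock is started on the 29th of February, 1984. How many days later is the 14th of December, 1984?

289

February 1984: 29 − 29 = 0 days remain (1984 is a leap year, so February has 29 days).
Then 9 full months totalling 275 days.
December 1–14, 1984: 14 days.
Total: 0 + 275 + 14 = 289 days.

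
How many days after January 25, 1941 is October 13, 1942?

626

January 1941: 31 − 25 = 6 days remain.
Then 20 full months totalling 607 days.
October 1–13, 1942: 13 days.
Total: 6 + 607 + 13 = 626 days.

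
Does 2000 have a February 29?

2000 is a leap year (divisible by 400).

Yes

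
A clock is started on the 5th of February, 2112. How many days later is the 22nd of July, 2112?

February 2112: 29 − 5 = 24 days remain (2112 is a leap year, so February has 29 days).
Then March (31), April (30), May (31), June (30): 31 + 30 + 31 + 30 = 122 days.
July 1–22, 2112: 22 days.
Total: 24 + 122 + 22 = 168 days.

168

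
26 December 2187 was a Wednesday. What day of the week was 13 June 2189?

Saturday

December 2187: 31 − 26 = 5 days remain.
Then 17 full months totalling 517 days.
June 1–13, 2189: 13 days.
Total: 5 + 517 + 13 = 535 days.
535 mod 7 = 3, so 3 days after Wednesday is Saturday.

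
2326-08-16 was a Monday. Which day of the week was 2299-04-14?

Count forward from the earlier date (April 14, 2299) to the later (August 16, 2326):
From April 14, 2299 to April 14, 2326: 27 years, of which 6 contain a Feb 29 — 21×365 + 6×366 = 9861 days.
(2300 is not a leap year (divisible by 100 but not 400).)
April 2326: 30 − 14 = 16 days remain.
Then May (31), June (30), July (31): 31 + 30 + 31 = 92 days.
August 1–16, 2326: 16 days.
Residual: 124 days.
Total: 9985 days.
9985 mod 7 = 3, so 3 days before Monday is Friday.

Friday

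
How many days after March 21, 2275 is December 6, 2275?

March 2275: 31 − 21 = 10 days remain.
Then April (30), May (31), June (30), July (31), August (31), September (30), October (31), November (30): 30 + 31 + 30 + 31 + 31 + 30 + 31 + 30 = 244 days.
December 1–6, 2275: 6 days.
Total: 10 + 244 + 6 = 260 days.

260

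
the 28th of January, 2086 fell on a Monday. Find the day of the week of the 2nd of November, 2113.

Thursday

Day-of-year of January 28, 2086: 28.
Day-of-year of November 2, 2113: 306.
2086 has 365 days, so 365 − 28 = 337 days remain in 2086.
Full years 2087–2112: 20 common + 6 leap = 20×365 + 6×366 = 9496 days.
Total: 337 + 9496 + 306 = 10139 days.
10139 mod 7 = 3, so 3 days after Monday is Thursday.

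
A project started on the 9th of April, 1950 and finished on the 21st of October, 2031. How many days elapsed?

Day-of-year of April 9, 1950: 99.
Day-of-year of October 21, 2031: 294.
1950 has 365 days, so 365 − 99 = 266 days remain in 1950.
Full years 1951–2030: 60 common + 20 leap = 60×365 + 20×366 = 29220 days.
Total: 266 + 29220 + 294 = 29780 days.

29780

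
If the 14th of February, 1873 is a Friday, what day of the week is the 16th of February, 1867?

Saturday

Count forward from the earlier date (February 16, 1867) to the later (February 14, 1873):
Day-of-year of February 16, 1867: 47.
Day-of-year of February 14, 1873: 45.
1867 has 365 days, so 365 − 47 = 318 days remain in 1867.
Full years: 1868: 366; 1869: 365; 1870: 365; 1871: 365; 1872: 366. Sum = 1827.
Total: 318 + 1827 + 45 = 2190 days.
2190 mod 7 = 6, so 6 days before Friday is Saturday.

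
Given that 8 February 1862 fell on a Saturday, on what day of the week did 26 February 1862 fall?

Within February 1862: 26 − 8 = 18 days.
18 mod 7 = 4, so 4 days after Saturday is Wednesday.

Wednesday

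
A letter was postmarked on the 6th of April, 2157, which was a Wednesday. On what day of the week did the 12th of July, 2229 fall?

Day-of-year of April 6, 2157: 96.
Day-of-year of July 12, 2229: 193.
2157 has 365 days, so 365 − 96 = 269 days remain in 2157.
Full years 2158–2228: 54 common + 17 leap = 54×365 + 17×366 = 25932 days.
Total: 269 + 25932 + 193 = 26394 days.
26394 mod 7 = 4, so 4 days after Wednesday is Sunday.

Sunday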